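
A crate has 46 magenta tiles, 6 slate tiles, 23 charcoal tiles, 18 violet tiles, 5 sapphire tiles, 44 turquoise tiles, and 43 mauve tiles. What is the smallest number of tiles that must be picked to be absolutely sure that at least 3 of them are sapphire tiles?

In the worst case for collecting sapphire tiles, every non-sapphire tile comes out first.
There are 46 + 6 + 23 + 18 + 44 + 43 = 180 non-sapphire tiles altogether.
After those, each further tile must be sapphire, so 180 + 3 = 183 draws guarantee 3 sapphire tiles.

183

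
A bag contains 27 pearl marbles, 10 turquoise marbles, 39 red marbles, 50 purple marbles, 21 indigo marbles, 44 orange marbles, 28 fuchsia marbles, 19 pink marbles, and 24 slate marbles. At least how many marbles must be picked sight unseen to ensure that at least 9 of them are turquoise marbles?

In the worst case for collecting turquoise marbles, every non-turquoise marble comes out first.
There are 27 + 39 + 50 + 21 + 44 + 28 + 19 + 24 = 252 non-turquoise marbles altogether.
After those, each further marble must be turquoise, so 252 + 9 = 261 draws guarantee 9 turquoise marbles.

261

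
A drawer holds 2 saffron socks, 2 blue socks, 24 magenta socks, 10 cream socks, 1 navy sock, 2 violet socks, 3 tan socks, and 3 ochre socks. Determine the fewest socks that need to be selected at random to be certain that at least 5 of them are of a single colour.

Pigeonhole: put each drawn sock into a box by colour. The largest draw with every box below 5 takes min(count, 4) from each colour; colours with fewer than 4 contribute all they have.
Σ min(cᵢ, 4) = 2 + 2 + 4 + 4 + 1 + 2 + 3 + 3 = 21.
Draw number 21 + 1 = 22 must push one box to 5.

22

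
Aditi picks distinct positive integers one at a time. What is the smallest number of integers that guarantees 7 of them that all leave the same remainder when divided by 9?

Pigeonhole: the 9 residue classes mod 9 are the pigeonholes.
With 54 integers one could put 6 in each residue class and have no class reach 7.
The 55th integer pushes some class to 7, so 9·6 + 1 = 55.

55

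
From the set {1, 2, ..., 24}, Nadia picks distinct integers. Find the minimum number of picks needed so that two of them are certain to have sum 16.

Two chosen integers sum to 16 exactly when both halves of some pair {x, 16−x} with 1 ≤ x ≤ 16−x ≤ 15 are chosen — 7 such pairs.
The remaining 10 elements (those with no distinct partner in range) can never complete a 16-sum, so the worst case takes all of them and one from each pair: 10 + 7 = 17.
Pigeonhole: the 18th integer has to be the second member of some pair, so 17 + 1 = 18.

18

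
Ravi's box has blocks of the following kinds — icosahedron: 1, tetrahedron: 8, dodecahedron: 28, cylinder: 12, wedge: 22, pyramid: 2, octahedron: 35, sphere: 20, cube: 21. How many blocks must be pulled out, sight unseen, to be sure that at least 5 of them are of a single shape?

By the pigeonhole principle, put each drawn block into a box by shape. The largest draw with every box below 5 takes min(count, 4) from each shape; shapes with fewer than 4 contribute all they have.
Σ min(cᵢ, 4) = 1 + 4 + 4 + 4 + 4 + 2 + 4 + 4 + 4 = 31.
Draw number 31 + 1 = 32 must push one box to 5.

32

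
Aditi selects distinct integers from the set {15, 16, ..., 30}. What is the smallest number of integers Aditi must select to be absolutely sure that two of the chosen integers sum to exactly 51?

12

Group the elements by complementary pair {x, 51−x}: {21,30}, {22,29}, {23,28}, …, giving 5 two-element pairs and 6 integers whose partner 51−x falls outside [15,30].
Pigeonhole: treating each of those 11 groups as a pigeonhole, one can pick one integer per group — 11 integers — with no two summing to 51.
The 12th integer lands in an occupied pair, forcing a sum of 51.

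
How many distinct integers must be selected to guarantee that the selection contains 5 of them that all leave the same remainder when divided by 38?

153

Pigeonhole: the 38 residue classes mod 38 are the pigeonholes.
With 152 integers one could put 4 in each residue class and have no class reach 5.
The 153rd integer pushes some class to 5, so 38·4 + 1 = 153.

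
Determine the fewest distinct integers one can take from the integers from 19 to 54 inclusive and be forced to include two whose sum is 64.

24

Two chosen integers sum to 64 exactly when both halves of some pair {x, 64−x} with 19 ≤ x ≤ 64−x ≤ 45 are chosen — 13 such pairs.
The remaining 10 elements (those with no distinct partner in range) can never complete a 64-sum, so the worst case takes all of them and one from each pair: 10 + 13 = 23.
The 24th integer has to be the second member of some pair, so 23 + 1 = 24.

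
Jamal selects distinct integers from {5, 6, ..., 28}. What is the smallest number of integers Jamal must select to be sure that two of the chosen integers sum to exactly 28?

Group the elements by complementary pair {x, 28−x}: {5,23}, {6,22}, {7,21}, …, giving 9 two-element pairs, the single value 14 (it cannot pair with itself since the integers are distinct), and 5 integers whose partner 28−x falls outside [5,28].
Treating each of those 15 groups as a pigeonhole, one can pick one integer per group — 15 integers — with no two summing to 28.
The 16th integer lands in an occupied pair, forcing a sum of 28.

16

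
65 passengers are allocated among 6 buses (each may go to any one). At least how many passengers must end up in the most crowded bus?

11

Pigeonhole: the 6 buses are the holes and the 65 passengers are the pigeons.
If every bus held at most 10 passengers, the total would be at most 6 × 10 = 60, which is less than 65.
So some bus holds at least ⌈65/6⌉ = 11 passengers.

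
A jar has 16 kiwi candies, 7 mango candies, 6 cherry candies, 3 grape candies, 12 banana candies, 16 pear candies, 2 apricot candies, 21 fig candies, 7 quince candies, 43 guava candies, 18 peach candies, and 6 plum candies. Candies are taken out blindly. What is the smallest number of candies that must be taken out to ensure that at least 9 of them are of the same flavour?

80

An adversary could hand out at most 8 candies per flavour (6 flavours run out sooner): 8 + 7 + 6 + 3 + 8 + 8 + 2 + 8 + 7 + 8 + 8 + 6 = 79 candies and still no flavour has 9.
By the pigeonhole principle, one more candy lands in a flavour already at 8, so 80 draws are enough and 79 are not.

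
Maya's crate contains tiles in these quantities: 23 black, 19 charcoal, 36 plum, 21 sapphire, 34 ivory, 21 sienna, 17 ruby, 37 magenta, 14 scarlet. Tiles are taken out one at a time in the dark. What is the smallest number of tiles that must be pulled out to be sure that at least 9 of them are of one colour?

73

By the pigeonhole principle, put each drawn tile into a box by colour. The largest draw with every box below 9 takes min(count, 8) from each colour.
Σ min(cᵢ, 8) = 8 + 8 + 8 + 8 + 8 + 8 + 8 + 8 + 8 = 72.
Draw number 72 + 1 = 73 must push one box to 9.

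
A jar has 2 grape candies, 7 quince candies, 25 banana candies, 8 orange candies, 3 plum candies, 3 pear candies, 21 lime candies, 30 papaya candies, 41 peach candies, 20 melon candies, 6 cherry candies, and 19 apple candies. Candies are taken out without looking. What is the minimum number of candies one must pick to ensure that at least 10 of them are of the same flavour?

84

An adversary could hand out at most 9 candies per flavour (6 flavours run out sooner): 2 + 7 + 9 + 8 + 3 + 3 + 9 + 9 + 9 + 9 + 6 + 9 = 83 candies and still no flavour has 10.
One more candy lands in a flavour already at 9, so 84 draws are enough and 83 are not.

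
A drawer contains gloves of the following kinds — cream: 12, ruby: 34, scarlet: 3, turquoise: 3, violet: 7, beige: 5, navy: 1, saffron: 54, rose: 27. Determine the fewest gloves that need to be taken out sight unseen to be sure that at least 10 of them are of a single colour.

56

An adversary could hand out at most 9 gloves per colour (5 colours run out sooner): 9 + 9 + 3 + 3 + 7 + 5 + 1 + 9 + 9 = 55 gloves and still no colour has 10.
By the pigeonhole principle, one more glove lands in a colour already at 9, so 56 draws are enough and 55 are not.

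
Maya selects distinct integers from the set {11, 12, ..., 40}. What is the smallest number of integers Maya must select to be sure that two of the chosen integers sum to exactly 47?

18

A set avoiding the sum 47 can contain at most one of each pair {x, 47−x}, plus the 4 elements whose complement lies outside the range.
The integers 24, …, 40 (17 of them) are such a set: any two sum to at least 24+25 = 49 > 47.
Pigeonhole: any 18th integer completes one of the 13 pairs, so 18 choices force a sum of 47.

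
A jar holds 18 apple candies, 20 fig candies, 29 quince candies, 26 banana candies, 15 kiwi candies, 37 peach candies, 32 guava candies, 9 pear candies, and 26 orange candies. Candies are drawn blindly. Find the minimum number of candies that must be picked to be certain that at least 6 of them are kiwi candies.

In the worst case for collecting kiwi candies, every non-kiwi candy comes out first.
There are 18 + 20 + 29 + 26 + 37 + 32 + 9 + 26 = 197 non-kiwi candies altogether.
After those, each further candy must be kiwi, so 197 + 6 = 203 draws guarantee 6 kiwi candies.

203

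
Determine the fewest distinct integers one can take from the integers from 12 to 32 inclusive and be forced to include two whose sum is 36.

Group the elements by complementary pair {x, 36−x}: {12,24}, {13,23}, {14,22}, …, giving 6 two-element pairs, the single value 18 (it cannot pair with itself since the integers are distinct), and 8 integers whose partner 36−x falls outside [12,32].
Treating each of those 15 groups as a pigeonhole, one can pick one integer per group — 15 integers — with no two summing to 36.
The 16th integer lands in an occupied pair, forcing a sum of 36.

16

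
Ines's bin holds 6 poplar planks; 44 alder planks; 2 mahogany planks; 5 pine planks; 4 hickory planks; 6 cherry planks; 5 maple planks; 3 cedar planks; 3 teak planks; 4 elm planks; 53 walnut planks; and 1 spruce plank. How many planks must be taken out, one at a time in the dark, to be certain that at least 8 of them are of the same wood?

54

An adversary could hand out at most 7 planks per wood (10 woods run out sooner): 6 + 7 + 2 + 5 + 4 + 6 + 5 + 3 + 3 + 4 + 7 + 1 = 53 planks and still no wood has 8.
One more plank lands in a wood already at 7, so 54 draws are enough and 53 are not.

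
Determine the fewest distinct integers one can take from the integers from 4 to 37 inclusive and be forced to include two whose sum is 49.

22

Two chosen integers sum to 49 exactly when both halves of some pair {x, 49−x} with 12 ≤ x ≤ 49−x ≤ 37 are chosen — 13 such pairs.
The remaining 8 elements (those with no distinct partner in range) can never complete a 49-sum, so the worst case takes all of them and one from each pair: 8 + 13 = 21.
Pigeonhole: the 22nd integer has to be the second member of some pair, so 21 + 1 = 22.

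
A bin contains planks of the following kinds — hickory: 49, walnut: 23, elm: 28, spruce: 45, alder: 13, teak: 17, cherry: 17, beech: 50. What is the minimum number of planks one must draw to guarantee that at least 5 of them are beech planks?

197

In the worst case for collecting beech planks, every non-beech plank comes out first.
There are 49 + 23 + 28 + 45 + 13 + 17 + 17 = 192 non-beech planks altogether.
After those, each further plank must be beech, so 192 + 5 = 197 draws guarantee 5 beech planks.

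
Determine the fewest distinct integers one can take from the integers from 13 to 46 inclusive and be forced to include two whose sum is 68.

Group the elements by complementary pair {x, 68−x}: {22,46}, {23,45}, {24,44}, …, giving 12 two-element pairs, the single value 34 (it cannot pair with itself since the integers are distinct), and 9 integers whose partner 68−x falls outside [13,46].
Treating each of those 22 groups as a pigeonhole, one can pick one integer per group — 22 integers — with no two summing to 68.
The 23rd integer lands in an occupied pair, forcing a sum of 68.

23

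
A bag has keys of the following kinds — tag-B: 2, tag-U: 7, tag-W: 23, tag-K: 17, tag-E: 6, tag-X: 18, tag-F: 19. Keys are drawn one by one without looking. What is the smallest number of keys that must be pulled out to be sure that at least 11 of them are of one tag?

By pigeonhole, the 7 tags are the holes; the keys drawn are the pigeons.
To avoid 11 of any one tag, the worst case takes at most 10 of each tag, or every key of a tag that has fewer than 10.
That gives 2 + 7 + 10 + 10 + 6 + 10 + 10 = 55 keys with no tag reaching 11.
The next key forces some tag to 11, so 55 + 1 = 56.

56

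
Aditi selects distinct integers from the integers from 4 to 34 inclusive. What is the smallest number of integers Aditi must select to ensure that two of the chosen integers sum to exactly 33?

Group the elements by complementary pair {x, 33−x}: {4,29}, {5,28}, {6,27}, …, giving 13 two-element pairs and 5 integers whose partner 33−x falls outside [4,34].
Pigeonhole: treating each of those 18 groups as a pigeonhole, one can pick one integer per group — 18 integers — with no two summing to 33.
The 19th integer lands in an occupied pair, forcing a sum of 33.

19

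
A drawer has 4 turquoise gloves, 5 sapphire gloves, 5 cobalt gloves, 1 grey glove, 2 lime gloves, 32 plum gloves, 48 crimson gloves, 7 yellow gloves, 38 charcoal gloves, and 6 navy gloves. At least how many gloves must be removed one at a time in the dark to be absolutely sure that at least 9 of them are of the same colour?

55

Put each drawn glove into a box by colour. The largest draw with every box below 9 takes min(count, 8) from each colour; colours with fewer than 8 contribute all they have.
Σ min(cᵢ, 8) = 4 + 5 + 5 + 1 + 2 + 8 + 8 + 7 + 8 + 6 = 54.
Draw number 54 + 1 = 55 must push one box to 9.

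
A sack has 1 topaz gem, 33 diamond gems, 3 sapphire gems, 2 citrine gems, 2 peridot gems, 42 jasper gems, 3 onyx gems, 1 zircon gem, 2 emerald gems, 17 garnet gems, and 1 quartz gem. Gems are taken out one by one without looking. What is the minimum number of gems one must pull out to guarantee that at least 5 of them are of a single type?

Put each drawn gem into a box by type. The largest draw with every box below 5 takes min(count, 4) from each type; types with fewer than 4 contribute all they have.
Σ min(cᵢ, 4) = 1 + 4 + 3 + 2 + 2 + 4 + 3 + 1 + 2 + 4 + 1 = 27.
Draw number 27 + 1 = 28 must push one box to 5.

28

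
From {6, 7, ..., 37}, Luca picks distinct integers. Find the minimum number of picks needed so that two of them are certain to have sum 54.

23

Group the elements by complementary pair {x, 54−x}: {17,37}, {18,36}, {19,35}, …, giving 10 two-element pairs, the single value 27 (it cannot pair with itself since the integers are distinct), and 11 integers whose partner 54−x falls outside [6,37].
Treating each of those 22 groups as a pigeonhole, one can pick one integer per group — 22 integers — with no two summing to 54.
The 23rd integer lands in an occupied pair, forcing a sum of 54.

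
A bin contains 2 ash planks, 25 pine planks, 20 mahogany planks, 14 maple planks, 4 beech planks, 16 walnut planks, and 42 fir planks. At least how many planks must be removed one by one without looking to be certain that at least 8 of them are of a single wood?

An adversary could hand out at most 7 planks per wood (ash, beech run out sooner): 2 + 7 + 7 + 7 + 4 + 7 + 7 = 41 planks and still no wood has 8.
One more plank lands in a wood already at 7, so 42 draws are enough and 41 are not.

42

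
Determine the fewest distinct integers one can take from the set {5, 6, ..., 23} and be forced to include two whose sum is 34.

14

Group the elements by complementary pair {x, 34−x}: {11,23}, {12,22}, {13,21}, …, giving 6 two-element pairs, the single value 17 (it cannot pair with itself since the integers are distinct), and 6 integers whose partner 34−x falls outside [5,23].
By pigeonhole, treating each of those 13 groups as a pigeonhole, one can pick one integer per group — 13 integers — with no two summing to 34.
The 14th integer lands in an occupied pair, forcing a sum of 34.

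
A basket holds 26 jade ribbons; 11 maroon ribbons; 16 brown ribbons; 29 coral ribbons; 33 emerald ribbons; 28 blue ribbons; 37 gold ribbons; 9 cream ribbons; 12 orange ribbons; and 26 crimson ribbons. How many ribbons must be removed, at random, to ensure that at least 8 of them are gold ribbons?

198

In the worst case for collecting gold ribbons, every non-gold ribbon comes out first.
There are 26 + 11 + 16 + 29 + 33 + 28 + 9 + 12 + 26 = 190 non-gold ribbons altogether.
After those, each further ribbon must be gold, so 190 + 8 = 198 draws guarantee 8 gold ribbons.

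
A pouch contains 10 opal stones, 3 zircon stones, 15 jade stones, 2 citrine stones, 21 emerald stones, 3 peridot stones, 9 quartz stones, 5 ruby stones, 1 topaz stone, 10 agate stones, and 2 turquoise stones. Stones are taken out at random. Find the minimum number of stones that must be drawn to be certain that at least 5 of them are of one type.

By the pigeonhole principle, put each drawn stone into a box by type. The largest draw with every box below 5 takes min(count, 4) from each type; types with fewer than 4 contribute all they have.
Σ min(cᵢ, 4) = 4 + 3 + 4 + 2 + 4 + 3 + 4 + 4 + 1 + 4 + 2 = 35.
Draw number 35 + 1 = 36 must push one box to 5.

36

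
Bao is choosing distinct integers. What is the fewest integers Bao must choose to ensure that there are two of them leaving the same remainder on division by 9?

10

By pigeonhole, the 9 residue classes mod 9 are the pigeonholes.
With 9 integers one could put 1 in each residue class and have no class reach 2.
The 10th integer pushes some class to 2, so 9·1 + 1 = 10.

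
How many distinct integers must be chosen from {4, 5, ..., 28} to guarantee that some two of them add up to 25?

17

Two chosen integers sum to 25 exactly when both halves of some pair {x, 25−x} with 4 ≤ x ≤ 25−x ≤ 21 are chosen — 9 such pairs.
The remaining 7 elements (those with no distinct partner in range) can never complete a 25-sum, so the worst case takes all of them and one from each pair: 7 + 9 = 16.
Pigeonhole: the 17th integer has to be the second member of some pair, so 16 + 1 = 17.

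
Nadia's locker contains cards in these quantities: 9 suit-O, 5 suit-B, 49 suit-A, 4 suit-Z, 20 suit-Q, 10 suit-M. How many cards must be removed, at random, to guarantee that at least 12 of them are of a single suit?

An adversary could hand out at most 11 cards per suit (4 suits run out sooner): 9 + 5 + 11 + 4 + 11 + 10 = 50 cards and still no suit has 12.
Pigeonhole: one more card lands in a suit already at 11, so 51 draws are enough and 50 are not.

51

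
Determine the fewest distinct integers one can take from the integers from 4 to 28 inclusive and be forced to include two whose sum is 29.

Two chosen integers sum to 29 exactly when both halves of some pair {x, 29−x} with 4 ≤ x ≤ 29−x ≤ 25 are chosen — 11 such pairs.
The remaining 3 elements (those with no distinct partner in range) can never complete a 29-sum, so the worst case takes all of them and one from each pair: 3 + 11 = 14.
The 15th integer has to be the second member of some pair, so 14 + 1 = 15.

15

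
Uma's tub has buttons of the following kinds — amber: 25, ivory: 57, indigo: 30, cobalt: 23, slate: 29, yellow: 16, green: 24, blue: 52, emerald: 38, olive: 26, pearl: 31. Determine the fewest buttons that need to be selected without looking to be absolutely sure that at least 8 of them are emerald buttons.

321

In the worst case for collecting emerald buttons, every non-emerald button comes out first.
There are 25 + 57 + 30 + 23 + 29 + 16 + 24 + 52 + 26 + 31 = 313 non-emerald buttons altogether.
After those, each further button must be emerald, so 313 + 8 = 321 draws guarantee 8 emerald buttons.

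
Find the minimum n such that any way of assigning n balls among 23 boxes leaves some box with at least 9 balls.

With 184 balls one could put exactly 8 in each of the 23 boxes, and no box would reach 9.
One more ball must land in a box that already has 8, giving it 9.
So 23 × 8 + 1 = 185 balls are required.

185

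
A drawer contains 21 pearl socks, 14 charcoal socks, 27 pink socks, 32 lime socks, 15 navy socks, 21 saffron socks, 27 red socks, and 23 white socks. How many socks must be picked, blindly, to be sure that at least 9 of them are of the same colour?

Pigeonhole: put each drawn sock into a box by colour. The largest draw with every box below 9 takes min(count, 8) from each colour.
Σ min(cᵢ, 8) = 8 + 8 + 8 + 8 + 8 + 8 + 8 + 8 = 64.
Draw number 64 + 1 = 65 must push one box to 9.

65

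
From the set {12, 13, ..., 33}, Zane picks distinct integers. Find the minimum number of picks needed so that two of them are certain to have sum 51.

Two chosen integers sum to 51 exactly when both halves of some pair {x, 51−x} with 18 ≤ x ≤ 51−x ≤ 33 are chosen — 8 such pairs.
The remaining 6 elements (those with no distinct partner in range) can never complete a 51-sum, so the worst case takes all of them and one from each pair: 6 + 8 = 14.
The 15th integer has to be the second member of some pair, so 14 + 1 = 15.

15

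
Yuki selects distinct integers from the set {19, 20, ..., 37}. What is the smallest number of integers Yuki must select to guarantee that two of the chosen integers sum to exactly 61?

13

Group the elements by complementary pair {x, 61−x}: {24,37}, {25,36}, {26,35}, …, giving 7 two-element pairs and 5 integers whose partner 61−x falls outside [19,37].
Pigeonhole: treating each of those 12 groups as a pigeonhole, one can pick one integer per group — 12 integers — with no two summing to 61.
The 13th integer lands in an occupied pair, forcing a sum of 61.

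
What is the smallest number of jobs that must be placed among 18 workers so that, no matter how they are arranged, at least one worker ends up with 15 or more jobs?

With 252 jobs one could put exactly 14 in each of the 18 workers, and no worker would reach 15.
One more job must land in a worker that already has 14, giving it 15.
So 18 × 14 + 1 = 253 jobs are required.

253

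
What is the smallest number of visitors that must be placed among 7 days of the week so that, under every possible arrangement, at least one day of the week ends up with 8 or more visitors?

50

With 49 visitors one could put exactly 7 in each of the 7 days of the week, and no day of the week would reach 8.
One more visitor must land in a day of the week that already has 7, giving it 8.
So 7 × 7 + 1 = 50 visitors are required.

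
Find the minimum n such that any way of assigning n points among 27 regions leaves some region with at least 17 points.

With 432 points one could put exactly 16 in each of the 27 regions, and no region would reach 17.
Pigeonhole: one more point must land in a region that already has 16, giving it 17.
So 27 × 16 + 1 = 433 points are required.

433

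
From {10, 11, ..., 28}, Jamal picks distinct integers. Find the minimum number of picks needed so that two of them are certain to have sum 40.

12

Group the elements by complementary pair {x, 40−x}: {12,28}, {13,27}, {14,26}, …, giving 8 two-element pairs, the single value 20 (it cannot pair with itself since the integers are distinct), and 2 integers whose partner 40−x falls outside [10,28].
Treating each of those 11 groups as a pigeonhole, one can pick one integer per group — 11 integers — with no two summing to 40.
The 12th integer lands in an occupied pair, forcing a sum of 40.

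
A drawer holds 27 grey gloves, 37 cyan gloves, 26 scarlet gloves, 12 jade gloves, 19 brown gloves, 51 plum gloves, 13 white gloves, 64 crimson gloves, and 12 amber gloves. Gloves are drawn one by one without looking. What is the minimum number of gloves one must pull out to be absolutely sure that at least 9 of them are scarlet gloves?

In the worst case for collecting scarlet gloves, every non-scarlet glove comes out first.
There are 27 + 37 + 12 + 19 + 51 + 13 + 64 + 12 = 235 non-scarlet gloves altogether.
After those, each further glove must be scarlet, so 235 + 9 = 244 draws guarantee 9 scarlet gloves.

244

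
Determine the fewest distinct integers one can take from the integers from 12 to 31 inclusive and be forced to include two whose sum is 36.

A set avoiding the sum 36 can contain at most one of each pair {x, 36−x}, plus the 8 elements whose complement lies outside the range or equal to its own complement.
The integers 18, …, 31 (14 of them) are such a set: any two sum to at least 18+19 = 37 > 36.
Pigeonhole: any 15th integer completes one of the 6 pairs, so 15 choices force a sum of 36.

15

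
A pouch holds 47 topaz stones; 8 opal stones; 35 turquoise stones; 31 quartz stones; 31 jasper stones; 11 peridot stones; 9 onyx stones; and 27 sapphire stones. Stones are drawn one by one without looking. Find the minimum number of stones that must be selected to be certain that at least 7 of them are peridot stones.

In the worst case for collecting peridot stones, every non-peridot stone comes out first.
There are 47 + 8 + 35 + 31 + 31 + 9 + 27 = 188 non-peridot stones altogether.
After those, each further stone must be peridot, so 188 + 7 = 195 draws guarantee 7 peridot stones.

195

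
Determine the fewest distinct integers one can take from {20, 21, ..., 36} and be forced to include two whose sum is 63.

13

Group the elements by complementary pair {x, 63−x}: {27,36}, {28,35}, {29,34}, …, giving 5 two-element pairs and 7 integers whose partner 63−x falls outside [20,36].
Pigeonhole: treating each of those 12 groups as a pigeonhole, one can pick one integer per group — 12 integers — with no two summing to 63.
The 13th integer lands in an occupied pair, forcing a sum of 63.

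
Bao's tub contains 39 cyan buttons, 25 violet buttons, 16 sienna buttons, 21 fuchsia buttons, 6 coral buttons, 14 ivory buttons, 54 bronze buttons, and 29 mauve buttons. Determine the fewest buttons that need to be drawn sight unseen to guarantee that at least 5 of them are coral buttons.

In the worst case for collecting coral buttons, every non-coral button comes out first.
There are 39 + 25 + 16 + 21 + 14 + 54 + 29 = 198 non-coral buttons altogether.
After those, each further button must be coral, so 198 + 5 = 203 draws guarantee 5 coral buttons.

203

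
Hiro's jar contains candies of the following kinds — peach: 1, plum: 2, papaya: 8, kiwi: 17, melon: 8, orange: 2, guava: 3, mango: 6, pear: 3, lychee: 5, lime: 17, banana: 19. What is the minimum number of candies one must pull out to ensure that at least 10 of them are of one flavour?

Put each drawn candy into a box by flavour. The largest draw with every box below 10 takes min(count, 9) from each flavour; flavours with fewer than 9 contribute all they have.
Σ min(cᵢ, 9) = 1 + 2 + 8 + 9 + 8 + 2 + 3 + 6 + 3 + 5 + 9 + 9 = 65.
Draw number 65 + 1 = 66 must push one box to 10.

66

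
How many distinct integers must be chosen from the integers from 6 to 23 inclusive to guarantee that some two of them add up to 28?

Two chosen integers sum to 28 exactly when both halves of some pair {x, 28−x} with 6 ≤ x ≤ 28−x ≤ 22 are chosen — 8 such pairs.
The remaining 2 elements (those with no distinct partner in range) can never complete a 28-sum, so the worst case takes all of them and one from each pair: 2 + 8 = 10.
The 11th integer has to be the second member of some pair, so 10 + 1 = 11.

11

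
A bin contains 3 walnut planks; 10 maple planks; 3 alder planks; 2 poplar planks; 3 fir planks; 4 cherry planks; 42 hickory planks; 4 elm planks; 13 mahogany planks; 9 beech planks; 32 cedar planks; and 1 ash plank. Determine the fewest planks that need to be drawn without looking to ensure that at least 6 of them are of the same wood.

46

By pigeonhole, put each drawn plank into a box by wood. The largest draw with every box below 6 takes min(count, 5) from each wood; woods with fewer than 5 contribute all they have.
Σ min(cᵢ, 5) = 3 + 5 + 3 + 2 + 3 + 4 + 5 + 4 + 5 + 5 + 5 + 1 = 45.
Draw number 45 + 1 = 46 must push one box to 6.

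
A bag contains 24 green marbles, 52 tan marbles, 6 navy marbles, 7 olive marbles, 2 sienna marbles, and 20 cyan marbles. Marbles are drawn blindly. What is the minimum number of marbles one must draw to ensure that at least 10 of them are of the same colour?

Put each drawn marble into a box by colour. The largest draw with every box below 10 takes min(count, 9) from each colour; colours with fewer than 9 contribute all they have.
Σ min(cᵢ, 9) = 9 + 9 + 6 + 7 + 2 + 9 = 42.
Draw number 42 + 1 = 43 must push one box to 10.

43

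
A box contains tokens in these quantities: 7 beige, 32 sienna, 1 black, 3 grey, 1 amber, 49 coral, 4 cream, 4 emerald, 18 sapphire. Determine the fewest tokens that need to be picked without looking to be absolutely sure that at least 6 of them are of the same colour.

Put each drawn token into a box by colour. The largest draw with every box below 6 takes min(count, 5) from each colour; colours with fewer than 5 contribute all they have.
Σ min(cᵢ, 5) = 5 + 5 + 1 + 3 + 1 + 5 + 4 + 4 + 5 = 33.
Draw number 33 + 1 = 34 must push one box to 6.

34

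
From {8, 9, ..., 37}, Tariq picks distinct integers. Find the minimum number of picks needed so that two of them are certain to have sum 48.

Group the elements by complementary pair {x, 48−x}: {11,37}, {12,36}, {13,35}, …, giving 13 two-element pairs, the single value 24 (it cannot pair with itself since the integers are distinct), and 3 integers whose partner 48−x falls outside [8,37].
Treating each of those 17 groups as a pigeonhole, one can pick one integer per group — 17 integers — with no two summing to 48.
The 18th integer lands in an occupied pair, forcing a sum of 48.

18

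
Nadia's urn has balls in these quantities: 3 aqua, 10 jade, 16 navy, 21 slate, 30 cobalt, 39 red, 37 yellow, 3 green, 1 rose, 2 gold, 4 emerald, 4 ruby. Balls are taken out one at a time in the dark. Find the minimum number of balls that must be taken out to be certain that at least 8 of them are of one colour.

The 12 colours are the holes; the balls drawn are the pigeons.
To avoid 8 of any one colour, the worst case takes at most 7 of each colour, or every ball of a colour that has fewer than 7.
That gives 3 + 7 + 7 + 7 + 7 + 7 + 7 + 3 + 1 + 2 + 4 + 4 = 59 balls with no colour reaching 8.
The next ball forces some colour to 8, so 59 + 1 = 60.

60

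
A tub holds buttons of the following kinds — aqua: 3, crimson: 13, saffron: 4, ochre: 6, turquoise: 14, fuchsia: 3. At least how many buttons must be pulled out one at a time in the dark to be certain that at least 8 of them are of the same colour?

An adversary could hand out at most 7 buttons per colour (4 colours run out sooner): 3 + 7 + 4 + 6 + 7 + 3 = 30 buttons and still no colour has 8.
By pigeonhole, one more button lands in a colour already at 7, so 31 draws are enough and 30 are not.

31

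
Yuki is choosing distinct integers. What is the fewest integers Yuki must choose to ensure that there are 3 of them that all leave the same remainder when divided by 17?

The 17 residue classes mod 17 are the pigeonholes.
With 34 integers one could put 2 in each residue class and have no class reach 3.
The 35th integer pushes some class to 3, so 17·2 + 1 = 35.

35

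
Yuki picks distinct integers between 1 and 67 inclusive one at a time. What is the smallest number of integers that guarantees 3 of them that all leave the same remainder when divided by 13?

27

Pigeonhole: the 13 residue classes mod 13 are the pigeonholes.
With 26 integers one could put 2 in each residue class and have no class reach 3.
The 27th integer pushes some class to 3, so 13·2 + 1 = 27.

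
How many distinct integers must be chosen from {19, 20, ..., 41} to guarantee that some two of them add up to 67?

16

Two chosen integers sum to 67 exactly when both halves of some pair {x, 67−x} with 26 ≤ x ≤ 67−x ≤ 41 are chosen — 8 such pairs.
The remaining 7 elements (those with no distinct partner in range) can never complete a 67-sum, so the worst case takes all of them and one from each pair: 7 + 8 = 15.
By pigeonhole, the 16th integer has to be the second member of some pair, so 15 + 1 = 16.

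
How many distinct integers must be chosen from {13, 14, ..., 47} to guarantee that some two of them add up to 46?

26

A set avoiding the sum 46 can contain at most one of each pair {x, 46−x}, plus the 15 elements whose complement lies outside the range or equal to its own complement.
The integers 23, …, 47 (25 of them) are such a set: any two sum to at least 23+24 = 47 > 46.
Pigeonhole: any 26th integer completes one of the 10 pairs, so 26 choices force a sum of 46.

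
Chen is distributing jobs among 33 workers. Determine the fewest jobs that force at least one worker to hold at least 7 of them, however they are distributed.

With 198 jobs one could put exactly 6 in each of the 33 workers, and no worker would reach 7.
One more job must land in a worker that already has 6, giving it 7.
So 33 × 6 + 1 = 199 jobs are required.

199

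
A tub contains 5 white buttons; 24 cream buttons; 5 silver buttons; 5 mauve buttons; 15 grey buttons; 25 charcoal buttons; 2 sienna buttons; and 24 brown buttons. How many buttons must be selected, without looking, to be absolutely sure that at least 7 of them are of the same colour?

42

An adversary could hand out at most 6 buttons per colour (4 colours run out sooner): 5 + 6 + 5 + 5 + 6 + 6 + 2 + 6 = 41 buttons and still no colour has 7.
One more button lands in a colour already at 6, so 42 draws are enough and 41 are not.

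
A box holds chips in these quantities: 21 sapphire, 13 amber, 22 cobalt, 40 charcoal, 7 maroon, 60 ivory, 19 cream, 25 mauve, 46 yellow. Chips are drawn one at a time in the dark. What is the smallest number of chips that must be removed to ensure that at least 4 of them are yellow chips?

211

In the worst case for collecting yellow chips, every non-yellow chip comes out first.
There are 21 + 13 + 22 + 40 + 7 + 60 + 19 + 25 = 207 non-yellow chips altogether.
After those, each further chip must be yellow, so 207 + 4 = 211 draws guarantee 4 yellow chips.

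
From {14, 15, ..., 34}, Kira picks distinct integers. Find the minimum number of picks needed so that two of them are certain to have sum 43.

14

Two chosen integers sum to 43 exactly when both halves of some pair {x, 43−x} with 14 ≤ x ≤ 43−x ≤ 29 are chosen — 8 such pairs.
The remaining 5 elements (those with no distinct partner in range) can never complete a 43-sum, so the worst case takes all of them and one from each pair: 5 + 8 = 13.
By the pigeonhole principle, the 14th integer has to be the second member of some pair, so 13 + 1 = 14.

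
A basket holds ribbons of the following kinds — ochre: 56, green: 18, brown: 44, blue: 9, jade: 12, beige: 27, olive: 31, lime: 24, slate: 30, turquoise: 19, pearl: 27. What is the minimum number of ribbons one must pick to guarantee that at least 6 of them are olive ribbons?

272

In the worst case for collecting olive ribbons, every non-olive ribbon comes out first.
There are 56 + 18 + 44 + 9 + 12 + 27 + 24 + 30 + 19 + 27 = 266 non-olive ribbons altogether.
After those, each further ribbon must be olive, so 266 + 6 = 272 draws guarantee 6 olive ribbons.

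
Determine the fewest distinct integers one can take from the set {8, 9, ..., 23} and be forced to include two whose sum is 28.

A set avoiding the sum 28 can contain at most one of each pair {x, 28−x}, plus the 4 elements whose complement lies outside the range or equal to its own complement.
The integers 14, …, 23 (10 of them) are such a set: any two sum to at least 14+15 = 29 > 28.
Any 11th integer completes one of the 6 pairs, so 11 choices force a sum of 28.

11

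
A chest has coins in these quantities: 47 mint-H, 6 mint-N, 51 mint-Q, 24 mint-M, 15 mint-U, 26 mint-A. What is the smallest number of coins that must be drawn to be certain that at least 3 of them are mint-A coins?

In the worst case for collecting mint-A coins, every non-mint-A coin comes out first.
There are 47 + 6 + 51 + 24 + 15 = 143 non-mint-A coins altogether.
After those, each further coin must be mint-A, so 143 + 3 = 146 draws guarantee 3 mint-A coins.

146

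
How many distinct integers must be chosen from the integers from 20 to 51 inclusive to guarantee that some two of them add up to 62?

22

Two chosen integers sum to 62 exactly when both halves of some pair {x, 62−x} with 20 ≤ x ≤ 62−x ≤ 42 are chosen — 11 such pairs.
The remaining 10 elements (those with no distinct partner in range) can never complete a 62-sum, so the worst case takes all of them and one from each pair: 10 + 11 = 21.
The 22nd integer has to be the second member of some pair, so 21 + 1 = 22.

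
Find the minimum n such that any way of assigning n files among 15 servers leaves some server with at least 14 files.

196

With 195 files one could put exactly 13 in each of the 15 servers, and no server would reach 14.
By the pigeonhole principle, one more file must land in a server that already has 13, giving it 14.
So 15 × 13 + 1 = 196 files are required.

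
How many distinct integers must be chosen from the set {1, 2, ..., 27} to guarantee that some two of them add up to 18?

A set avoiding the sum 18 can contain at most one of each pair {x, 18−x}, plus the 11 elements whose complement lies outside the range or equal to its own complement.
The integers 9, …, 27 (19 of them) are such a set: any two sum to at least 9+10 = 19 > 18.
Any 20th integer completes one of the 8 pairs, so 20 choices force a sum of 18.

20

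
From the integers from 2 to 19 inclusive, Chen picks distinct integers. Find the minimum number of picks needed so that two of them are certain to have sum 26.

Two chosen integers sum to 26 exactly when both halves of some pair {x, 26−x} with 7 ≤ x ≤ 26−x ≤ 19 are chosen — 6 such pairs.
The remaining 6 elements (those with no distinct partner in range) can never complete a 26-sum, so the worst case takes all of them and one from each pair: 6 + 6 = 12.
Pigeonhole: the 13th integer has to be the second member of some pair, so 12 + 1 = 13.

13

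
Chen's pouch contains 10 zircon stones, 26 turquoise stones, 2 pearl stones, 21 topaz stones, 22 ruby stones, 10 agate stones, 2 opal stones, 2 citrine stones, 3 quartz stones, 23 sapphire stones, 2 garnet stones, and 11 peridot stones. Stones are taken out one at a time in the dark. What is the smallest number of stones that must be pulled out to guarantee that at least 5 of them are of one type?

40

An adversary could hand out at most 4 stones per type (5 types run out sooner): 4 + 4 + 2 + 4 + 4 + 4 + 2 + 2 + 3 + 4 + 2 + 4 = 39 stones and still no type has 5.
Pigeonhole: one more stone lands in a type already at 4, so 40 draws are enough and 39 are not.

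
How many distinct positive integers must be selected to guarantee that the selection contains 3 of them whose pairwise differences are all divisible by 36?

73

Integers whose pairwise differences are multiples of 36 are exactly those sharing a remainder mod 36. The 36 residue classes mod 36 are the pigeonholes.
With 72 integers one could put 2 in each residue class and have no class reach 3.
The 73rd integer pushes some class to 3, so 36·2 + 1 = 73.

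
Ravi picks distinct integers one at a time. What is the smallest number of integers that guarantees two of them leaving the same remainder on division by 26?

The 26 residue classes mod 26 are the pigeonholes.
With 26 integers one could put 1 in each residue class and have no class reach 2.
The 27th integer pushes some class to 2, so 26·1 + 1 = 27.

27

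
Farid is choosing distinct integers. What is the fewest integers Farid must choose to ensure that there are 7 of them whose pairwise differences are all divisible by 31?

187

Integers whose pairwise differences are multiples of 31 are exactly those sharing a remainder mod 31. By pigeonhole, the 31 residue classes mod 31 are the pigeonholes.
With 186 integers one could put 6 in each residue class and have no class reach 7.
The 187th integer pushes some class to 7, so 31·6 + 1 = 187.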